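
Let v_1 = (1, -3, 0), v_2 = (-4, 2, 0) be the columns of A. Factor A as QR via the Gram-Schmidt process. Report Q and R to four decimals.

v_1 = (1, -3, 0); ‖v_1‖ = 3.1623, so q_1 = (0.3162, -0.9487, 0.0000).
q_1·v_2 = 0.3162·(-4) + (-0.9487)·2 + 0.0000·0 = -3.1623.
u_2 = v_2 + 3.1623·q_1 = (-3.0000, -1.0000, 0.0000).
‖u_2‖ = 3.1623, so q_2 = (-0.9487, -0.3162, 0.0000).

Q = [[0.3162, -0.9487], [-0.9487, -0.3162], [0.0000, 0.0000]], R = [[3.1623, -3.1623], [0.0000, 3.1623]]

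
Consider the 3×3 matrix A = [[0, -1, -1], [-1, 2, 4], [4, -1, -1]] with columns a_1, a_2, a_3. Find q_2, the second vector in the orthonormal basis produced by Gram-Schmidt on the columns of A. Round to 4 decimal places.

q_2 = (-0.5075, 0.8359, 0.2090)

a_1 = (0, -1, 4); ‖a_1‖ = 4.1231, so q_1 = (0.0000, -0.2425, 0.9701).
q_1·a_2 = 0.0000·(-1) + (-0.2425)·2 + 0.9701·(-1) = -1.4552.
u_2 = a_2 + 1.4552·q_1 = (-1.0000, 1.6471, 0.4118).
‖u_2‖ = 1.9704, so q_2 = (-0.5075, 0.8359, 0.2090).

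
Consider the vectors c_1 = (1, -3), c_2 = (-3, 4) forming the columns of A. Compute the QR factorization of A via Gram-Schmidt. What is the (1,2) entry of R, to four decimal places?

r_{12} = -4.7434

q_1 = c_1/‖c_1‖ = (1, -3)/3.1623 = (0.3162, -0.9487).
r_{12} = q_1·c_2 = -4.7434.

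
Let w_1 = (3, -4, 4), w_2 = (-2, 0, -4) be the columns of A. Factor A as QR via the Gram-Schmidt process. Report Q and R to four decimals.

w_1 = (3, -4, 4); ‖w_1‖ = 6.4031, so q_1 = (0.4685, -0.6247, 0.6247).
q_1·w_2 = 0.4685·(-2) + (-0.6247)·0 + 0.6247·(-4) = -3.4358.
u_2 = w_2 + 3.4358·q_1 = (-0.3902, -2.1463, -1.8537).
‖u_2‖ = 2.8627, so q_2 = (-0.1363, -0.7498, -0.6475).

Q = [[0.4685, -0.1363], [-0.6247, -0.7498], [0.6247, -0.6475]], R = [[6.4031, -3.4358], [0.0000, 2.8627]]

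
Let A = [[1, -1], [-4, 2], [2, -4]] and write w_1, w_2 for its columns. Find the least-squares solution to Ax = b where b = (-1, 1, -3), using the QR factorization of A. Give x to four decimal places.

x = (0.1579, 0.8421)

w_1 = (1, -4, 2); ‖w_1‖ = 4.5826, so e_1 = (0.2182, -0.8729, 0.4364).
e_1·w_2 = 0.2182·(-1) + (-0.8729)·2 + 0.4364·(-4) = -3.7097.
u_2 = w_2 + 3.7097·e_1 = (-0.1905, -1.2381, -2.3810).
‖u_2‖ = 2.6904, so e_2 = (-0.0708, -0.4602, -0.8850).
Qᵀb = (-2.4004, 2.2656).
Back-substitute: x_2 = 2.2656/2.6904 = 0.8421.
x_1 = (-2.4004 + 3.7097·0.8421)/4.5826 = 0.1579.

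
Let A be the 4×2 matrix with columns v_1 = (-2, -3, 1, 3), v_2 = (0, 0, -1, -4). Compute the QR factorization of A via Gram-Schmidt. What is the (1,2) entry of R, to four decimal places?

r_{12} = -2.7107

e_1 = v_1/‖v_1‖ = (-2, -3, 1, 3)/4.7958 = (-0.4170, -0.6255, 0.2085, 0.6255).
r_{12} = e_1·v_2 = -2.7107.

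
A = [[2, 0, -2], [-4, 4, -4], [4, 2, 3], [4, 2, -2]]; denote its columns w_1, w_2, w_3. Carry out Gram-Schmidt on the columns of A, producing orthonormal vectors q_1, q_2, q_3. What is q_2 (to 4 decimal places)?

w_1 = (2, -4, 4, 4); ‖w_1‖ = 7.2111, so q_1 = (0.2774, -0.5547, 0.5547, 0.5547).
q_1·w_2 = 0.2774·0 + (-0.5547)·4 + 0.5547·2 + 0.5547·2 = 0.0000.
u_2 = w_2 + 0.0000·q_1 = (0.0000, 4.0000, 2.0000, 2.0000).
‖u_2‖ = 4.8990, so q_2 = (0.0000, 0.8165, 0.4082, 0.4082).

q_2 = (0.0000, 0.8165, 0.4082, 0.4082)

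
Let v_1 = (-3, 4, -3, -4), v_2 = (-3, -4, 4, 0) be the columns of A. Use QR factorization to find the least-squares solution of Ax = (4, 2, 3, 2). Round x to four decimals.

v_1 = (-3, 4, -3, -4); ‖v_1‖ = 7.0711, so q_1 = (-0.4243, 0.5657, -0.4243, -0.5657).
q_1·v_2 = (-0.4243)·(-3) + 0.5657·(-4) + (-0.4243)·4 + (-0.5657)·0 = -2.6870.
u_2 = v_2 + 2.6870·q_1 = (-4.1400, -2.4800, 2.8600, -1.5200).
‖u_2‖ = 5.8121, so q_2 = (-0.7123, -0.4267, 0.4921, -0.2615).
Qᵀb = (-2.9698, -2.7495).
Back-substitute: x_2 = -2.7495/5.8121 = -0.4731.
x_1 = (-2.9698 + 2.6870·(-0.4731))/7.0711 = -0.5998.

x = (-0.5998, -0.4731)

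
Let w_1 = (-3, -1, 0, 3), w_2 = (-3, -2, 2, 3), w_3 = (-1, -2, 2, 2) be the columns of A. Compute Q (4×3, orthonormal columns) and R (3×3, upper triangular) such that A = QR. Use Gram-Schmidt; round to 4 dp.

e_1 = w_1/‖w_1‖ = (-3, -1, 0, 3)/4.3589 = (-0.6882, -0.2294, 0.0000, 0.6882).
r_{12} = e_1·w_2 = 4.5883.
u_2 = w_2 − 4.5883·e_1 = (0.1579, -0.9474, 2.0000, -0.1579).
‖u_2‖ = 2.2243, so e_2 = (0.0710, -0.4259, 0.8992, -0.0710).
r_{13} = e_1·w_3 = 2.5236; r_{23} = e_2·w_3 = 2.4372.
u_3 = w_3 − 2.5236·e_1 − 2.4372·e_2 = (0.5638, -0.3830, -0.1915, 0.4362).
‖u_3‖ = 0.8316, so e_3 = (0.6780, -0.4606, -0.2303, 0.5245).

Q = [[-0.6882, 0.0710, 0.6780], [-0.2294, -0.4259, -0.4606], [0.0000, 0.8992, -0.2303], [0.6882, -0.0710, 0.5245]], R = [[4.3589, 4.5883, 2.5236], [0.0000, 2.2243, 2.4372], [0.0000, 0.0000, 0.8316]]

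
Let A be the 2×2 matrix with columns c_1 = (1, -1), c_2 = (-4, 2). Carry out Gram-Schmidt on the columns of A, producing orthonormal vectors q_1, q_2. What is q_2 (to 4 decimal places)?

c_1 = (1, -1); ‖c_1‖ = 1.4142, so q_1 = (0.7071, -0.7071).
q_1·c_2 = 0.7071·(-4) + (-0.7071)·2 = -4.2426.
u_2 = c_2 + 4.2426·q_1 = (-1.0000, -1.0000).
‖u_2‖ = 1.4142, so q_2 = (-0.7071, -0.7071).

q_2 = (-0.7071, -0.7071)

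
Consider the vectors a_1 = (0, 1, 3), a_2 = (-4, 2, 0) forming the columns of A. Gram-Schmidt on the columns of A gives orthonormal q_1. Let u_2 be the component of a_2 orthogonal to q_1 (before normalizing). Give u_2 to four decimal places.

u_2 = (-4.0000, 1.8000, -0.6000)

a_1 = (0, 1, 3); ‖a_1‖ = 3.1623, so q_1 = (0.0000, 0.3162, 0.9487).
q_1·a_2 = 0.0000·(-4) + 0.3162·2 + 0.9487·0 = 0.6325.
u_2 = a_2 − 0.6325·q_1 = (-4.0000, 1.8000, -0.6000).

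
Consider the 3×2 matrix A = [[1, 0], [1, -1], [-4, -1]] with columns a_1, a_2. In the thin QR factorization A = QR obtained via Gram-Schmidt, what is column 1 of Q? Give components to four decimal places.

q_1 = (0.2357, 0.2357, -0.9428)

a_1 = (1, 1, -4); ‖a_1‖ = 4.2426, so q_1 = (0.2357, 0.2357, -0.9428).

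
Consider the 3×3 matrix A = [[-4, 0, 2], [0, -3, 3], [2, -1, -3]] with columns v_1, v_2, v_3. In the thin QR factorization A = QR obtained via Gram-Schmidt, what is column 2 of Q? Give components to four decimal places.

v_1 = (-4, 0, 2); ‖v_1‖ = 4.4721, so q_1 = (-0.8944, 0.0000, 0.4472).
q_1·v_2 = (-0.8944)·0 + 0.0000·(-3) + 0.4472·(-1) = -0.4472.
u_2 = v_2 + 0.4472·q_1 = (-0.4000, -3.0000, -0.8000).
‖u_2‖ = 3.1305, so q_2 = (-0.1278, -0.9583, -0.2556).

q_2 = (-0.1278, -0.9583, -0.2556)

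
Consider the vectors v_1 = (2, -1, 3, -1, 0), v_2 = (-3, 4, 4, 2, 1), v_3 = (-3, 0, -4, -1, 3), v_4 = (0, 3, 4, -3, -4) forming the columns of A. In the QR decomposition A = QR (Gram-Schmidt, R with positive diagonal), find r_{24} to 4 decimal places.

e_1 = v_1/‖v_1‖ = (2, -1, 3, -1, 0)/3.8730 = (0.5164, -0.2582, 0.7746, -0.2582, 0.0000).
r_{12} = e_1·v_2 = 0.0000.
u_2 = v_2 − 0.0000·e_1 = (-3.0000, 4.0000, 4.0000, 2.0000, 1.0000).
‖u_2‖ = 6.7823, so e_2 = (-0.4423, 0.5898, 0.5898, 0.2949, 0.1474).
r_{24} = e_2·v_4 = 2.6540.

r_{24} = 2.6540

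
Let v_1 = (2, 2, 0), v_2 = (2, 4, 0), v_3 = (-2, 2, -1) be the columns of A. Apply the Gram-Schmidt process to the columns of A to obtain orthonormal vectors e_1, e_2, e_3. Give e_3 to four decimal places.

v_1 = (2, 2, 0); ‖v_1‖ = 2.8284, so e_1 = (0.7071, 0.7071, 0.0000).
e_1·v_2 = 0.7071·2 + 0.7071·4 + 0.0000·0 = 4.2426.
u_2 = v_2 − 4.2426·e_1 = (-1.0000, 1.0000, 0.0000).
‖u_2‖ = 1.4142, so e_2 = (-0.7071, 0.7071, 0.0000).
e_1·v_3 = 0.7071·(-2) + 0.7071·2 + 0.0000·(-1) = 0.0000; e_2·v_3 = (-0.7071)·(-2) + 0.7071·2 + 0.0000·(-1) = 2.8284.
u_3 = v_3 + 0.0000·e_1 − 2.8284·e_2 = (0.0000, 0.0000, -1.0000).
‖u_3‖ = 1.0000, so e_3 = (0.0000, 0.0000, -1.0000).

e_3 = (0.0000, 0.0000, -1.0000)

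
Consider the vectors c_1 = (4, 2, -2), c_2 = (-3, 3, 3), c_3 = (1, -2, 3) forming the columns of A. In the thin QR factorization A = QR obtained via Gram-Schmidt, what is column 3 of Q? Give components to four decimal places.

c_1 = (4, 2, -2); ‖c_1‖ = 4.8990, so q_1 = (0.8165, 0.4082, -0.4082).
q_1·c_2 = 0.8165·(-3) + 0.4082·3 + (-0.4082)·3 = -2.4495.
u_2 = c_2 + 2.4495·q_1 = (-1.0000, 4.0000, 2.0000).
‖u_2‖ = 4.5826, so q_2 = (-0.2182, 0.8729, 0.4364).
q_1·c_3 = 0.8165·1 + 0.4082·(-2) + (-0.4082)·3 = -1.2247; q_2·c_3 = (-0.2182)·1 + 0.8729·(-2) + 0.4364·3 = -0.6547.
u_3 = c_3 + 1.2247·q_1 + 0.6547·q_2 = (1.8571, -0.9286, 2.7857).
‖u_3‖ = 3.4744, so q_3 = (0.5345, -0.2673, 0.8018).

q_3 = (0.5345, -0.2673, 0.8018)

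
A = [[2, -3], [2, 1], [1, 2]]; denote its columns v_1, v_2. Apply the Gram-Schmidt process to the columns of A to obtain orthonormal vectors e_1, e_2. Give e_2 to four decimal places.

e_2 = (-0.6941, 0.3923, 0.6036)

v_1 = (2, 2, 1); ‖v_1‖ = 3.0000, so e_1 = (0.6667, 0.6667, 0.3333).
e_1·v_2 = 0.6667·(-3) + 0.6667·1 + 0.3333·2 = -0.6667.
u_2 = v_2 + 0.6667·e_1 = (-2.5556, 1.4444, 2.2222).
‖u_2‖ = 3.6818, so e_2 = (-0.6941, 0.3923, 0.6036).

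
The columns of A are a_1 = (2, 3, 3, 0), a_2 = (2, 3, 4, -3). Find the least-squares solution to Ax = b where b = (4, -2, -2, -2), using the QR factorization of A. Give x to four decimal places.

x = (-0.7204, 0.4739)

e_1 = a_1/‖a_1‖ = (2, 3, 3, 0)/4.6904 = (0.4264, 0.6396, 0.6396, 0.0000).
r_{12} = e_1·a_2 = 5.3300.
u_2 = a_2 − 5.3300·e_1 = (-0.2727, -0.4091, 0.5909, -3.0000).
‖u_2‖ = 3.0969, so e_2 = (-0.0881, -0.1321, 0.1908, -0.9687).
Qᵀb = (-0.8528, 1.4677).
Back-substitute: x_2 = 1.4677/3.0969 = 0.4739.
x_1 = (-0.8528 − 5.3300·0.4739)/4.6904 = -0.7204.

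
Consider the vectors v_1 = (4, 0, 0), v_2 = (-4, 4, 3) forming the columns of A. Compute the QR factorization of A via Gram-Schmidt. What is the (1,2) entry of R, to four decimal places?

r_{12} = -4.0000

e_1 = v_1/‖v_1‖ = (4, 0, 0)/4.0000 = (1.0000, 0.0000, 0.0000).
r_{12} = e_1·v_2 = -4.0000.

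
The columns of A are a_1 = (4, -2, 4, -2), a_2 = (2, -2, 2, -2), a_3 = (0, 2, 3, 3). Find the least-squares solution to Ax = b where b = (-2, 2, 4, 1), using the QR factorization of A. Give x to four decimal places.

a_1 = (4, -2, 4, -2); ‖a_1‖ = 6.3246, so e_1 = (0.6325, -0.3162, 0.6325, -0.3162).
e_1·a_2 = 0.6325·2 + (-0.3162)·(-2) + 0.6325·2 + (-0.3162)·(-2) = 3.7947.
u_2 = a_2 − 3.7947·e_1 = (-0.4000, -0.8000, -0.4000, -0.8000).
‖u_2‖ = 1.2649, so e_2 = (-0.3162, -0.6325, -0.3162, -0.6325).
e_1·a_3 = 0.6325·0 + (-0.3162)·2 + 0.6325·3 + (-0.3162)·3 = 0.3162; e_2·a_3 = (-0.3162)·0 + (-0.6325)·2 + (-0.3162)·3 + (-0.6325)·3 = -4.1110.
u_3 = a_3 − 0.3162·e_1 + 4.1110·e_2 = (-1.5000, -0.5000, 1.5000, 0.5000).
‖u_3‖ = 2.2361, so e_3 = (-0.6708, -0.2236, 0.6708, 0.2236).
Qᵀb = (0.3162, -2.5298, 3.8013).
Back-substitute: x_3 = 3.8013/2.2361 = 1.7000.
x_2 = (-2.5298 + 4.1110·1.7000)/1.2649 = 3.5250.
x_1 = (0.3162 − 3.7947·3.5250 − 0.3162·1.7000)/6.3246 = -2.1500.

x = (-2.1500, 3.5250, 1.7000)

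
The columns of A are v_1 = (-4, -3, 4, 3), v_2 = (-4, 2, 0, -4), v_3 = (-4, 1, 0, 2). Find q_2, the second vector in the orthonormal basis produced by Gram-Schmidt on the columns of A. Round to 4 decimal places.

v_1 = (-4, -3, 4, 3); ‖v_1‖ = 7.0711, so q_1 = (-0.5657, -0.4243, 0.5657, 0.4243).
q_1·v_2 = (-0.5657)·(-4) + (-0.4243)·2 + 0.5657·0 + 0.4243·(-4) = -0.2828.
u_2 = v_2 + 0.2828·q_1 = (-4.1600, 1.8800, 0.1600, -3.8800).
‖u_2‖ = 5.9933, so q_2 = (-0.6941, 0.3137, 0.0267, -0.6474).

q_2 = (-0.6941, 0.3137, 0.0267, -0.6474)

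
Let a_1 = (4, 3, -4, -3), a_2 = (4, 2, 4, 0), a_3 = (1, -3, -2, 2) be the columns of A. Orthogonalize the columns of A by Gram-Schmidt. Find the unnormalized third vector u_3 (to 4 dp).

q_1 = a_1/‖a_1‖ = (4, 3, -4, -3)/7.0711 = (0.5657, 0.4243, -0.5657, -0.4243).
r_{12} = q_1·a_2 = 0.8485.
u_2 = a_2 − 0.8485·q_1 = (3.5200, 1.6400, 4.4800, 0.3600).
‖u_2‖ = 5.9397, so q_2 = (0.5926, 0.2761, 0.7542, 0.0606).
r_{13} = q_1·a_3 = -0.4243; r_{23} = q_2·a_3 = -1.6230.
u_3 = a_3 + 0.4243·q_1 + 1.6230·q_2 = (2.2018, -2.3719, -1.0159, 1.9184).

u_3 = (2.2018, -2.3719, -1.0159, 1.9184)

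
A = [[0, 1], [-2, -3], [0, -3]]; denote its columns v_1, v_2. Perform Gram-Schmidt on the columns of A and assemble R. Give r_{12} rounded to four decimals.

r_{12} = 3.0000

e_1 = v_1/‖v_1‖ = (0, -2, 0)/2.0000 = (0.0000, -1.0000, 0.0000).
r_{12} = e_1·v_2 = 3.0000.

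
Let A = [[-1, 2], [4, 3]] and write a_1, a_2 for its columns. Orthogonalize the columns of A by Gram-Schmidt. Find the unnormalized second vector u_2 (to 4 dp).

a_1 = (-1, 4); ‖a_1‖ = 4.1231, so e_1 = (-0.2425, 0.9701).
e_1·a_2 = (-0.2425)·2 + 0.9701·3 = 2.4254.
u_2 = a_2 − 2.4254·e_1 = (2.5882, 0.6471).

u_2 = (2.5882, 0.6471)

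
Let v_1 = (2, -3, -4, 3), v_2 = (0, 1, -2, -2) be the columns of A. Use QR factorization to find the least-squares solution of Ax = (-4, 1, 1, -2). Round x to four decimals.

x = (-0.5455, 0.2727)

q_1 = v_1/‖v_1‖ = (2, -3, -4, 3)/6.1644 = (0.3244, -0.4867, -0.6489, 0.4867).
r_{12} = q_1·v_2 = -0.1622.
u_2 = v_2 + 0.1622·q_1 = (0.0526, 0.9211, -2.1053, -1.9211).
‖u_2‖ = 2.9956, so q_2 = (0.0176, 0.3075, -0.7028, -0.6413).
Qᵀb = (-3.4066, 0.8170).
Back-substitute: x_2 = 0.8170/2.9956 = 0.2727.
x_1 = (-3.4066 + 0.1622·0.2727)/6.1644 = -0.5455.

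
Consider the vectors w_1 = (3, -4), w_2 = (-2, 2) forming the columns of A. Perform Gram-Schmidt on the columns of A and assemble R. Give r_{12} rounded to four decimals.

r_{12} = -2.8000

w_1 = (3, -4); ‖w_1‖ = 5.0000, so q_1 = (0.6000, -0.8000).
r_{12} = q_1·w_2 = -2.8000.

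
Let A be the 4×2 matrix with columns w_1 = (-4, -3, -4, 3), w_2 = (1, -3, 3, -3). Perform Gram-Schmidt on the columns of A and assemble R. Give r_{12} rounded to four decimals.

r_{12} = -2.2627

w_1 = (-4, -3, -4, 3); ‖w_1‖ = 7.0711, so e_1 = (-0.5657, -0.4243, -0.5657, 0.4243).
r_{12} = e_1·w_2 = -2.2627.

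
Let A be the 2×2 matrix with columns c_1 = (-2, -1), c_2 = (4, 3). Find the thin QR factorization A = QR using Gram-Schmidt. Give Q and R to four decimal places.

c_1 = (-2, -1); ‖c_1‖ = 2.2361, so q_1 = (-0.8944, -0.4472).
q_1·c_2 = (-0.8944)·4 + (-0.4472)·3 = -4.9193.
u_2 = c_2 + 4.9193·q_1 = (-0.4000, 0.8000).
‖u_2‖ = 0.8944, so q_2 = (-0.4472, 0.8944).

Q = [[-0.8944, -0.4472], [-0.4472, 0.8944]], R = [[2.2361, -4.9193], [0.0000, 0.8944]]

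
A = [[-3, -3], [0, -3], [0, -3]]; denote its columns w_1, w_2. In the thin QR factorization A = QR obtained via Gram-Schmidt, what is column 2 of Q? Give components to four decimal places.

w_1 = (-3, 0, 0); ‖w_1‖ = 3.0000, so q_1 = (-1.0000, 0.0000, 0.0000).
q_1·w_2 = (-1.0000)·(-3) + 0.0000·(-3) + 0.0000·(-3) = 3.0000.
u_2 = w_2 − 3.0000·q_1 = (0.0000, -3.0000, -3.0000).
‖u_2‖ = 4.2426, so q_2 = (0.0000, -0.7071, -0.7071).

q_2 = (0.0000, -0.7071, -0.7071)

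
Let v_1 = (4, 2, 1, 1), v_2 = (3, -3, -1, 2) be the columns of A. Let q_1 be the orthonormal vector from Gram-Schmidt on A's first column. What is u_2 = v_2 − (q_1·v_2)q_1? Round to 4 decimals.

u_2 = (1.7273, -3.6364, -1.3182, 1.6818)

v_1 = (4, 2, 1, 1); ‖v_1‖ = 4.6904, so q_1 = (0.8528, 0.4264, 0.2132, 0.2132).
q_1·v_2 = 0.8528·3 + 0.4264·(-3) + 0.2132·(-1) + 0.2132·2 = 1.4924.
u_2 = v_2 − 1.4924·q_1 = (1.7273, -3.6364, -1.3182, 1.6818).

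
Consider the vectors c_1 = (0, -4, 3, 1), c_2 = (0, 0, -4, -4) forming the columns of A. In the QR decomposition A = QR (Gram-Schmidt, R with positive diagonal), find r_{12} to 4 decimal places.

c_1 = (0, -4, 3, 1); ‖c_1‖ = 5.0990, so q_1 = (0.0000, -0.7845, 0.5883, 0.1961).
r_{12} = q_1·c_2 = -3.1379.

r_{12} = -3.1379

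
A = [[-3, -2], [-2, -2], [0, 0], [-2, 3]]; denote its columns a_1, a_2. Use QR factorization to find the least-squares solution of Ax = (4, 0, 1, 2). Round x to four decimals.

a_1 = (-3, -2, 0, -2); ‖a_1‖ = 4.1231, so q_1 = (-0.7276, -0.4851, 0.0000, -0.4851).
q_1·a_2 = (-0.7276)·(-2) + (-0.4851)·(-2) + 0.0000·0 + (-0.4851)·3 = 0.9701.
u_2 = a_2 − 0.9701·q_1 = (-1.2941, -1.5294, 0.0000, 3.4706).
‖u_2‖ = 4.0073, so q_2 = (-0.3229, -0.3817, 0.0000, 0.8661).
Qᵀb = (-3.8806, 0.4404).
Back-substitute: x_2 = 0.4404/4.0073 = 0.1099.
x_1 = (-3.8806 − 0.9701·0.1099)/4.1231 = -0.9670.

x = (-0.9670, 0.1099)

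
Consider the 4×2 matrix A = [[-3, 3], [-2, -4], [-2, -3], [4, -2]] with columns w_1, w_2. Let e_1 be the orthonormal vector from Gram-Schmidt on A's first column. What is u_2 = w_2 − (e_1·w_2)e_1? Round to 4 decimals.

w_1 = (-3, -2, -2, 4); ‖w_1‖ = 5.7446, so e_1 = (-0.5222, -0.3482, -0.3482, 0.6963).
e_1·w_2 = (-0.5222)·3 + (-0.3482)·(-4) + (-0.3482)·(-3) + 0.6963·(-2) = -0.5222.
u_2 = w_2 + 0.5222·e_1 = (2.7273, -4.1818, -3.1818, -1.6364).

u_2 = (2.7273, -4.1818, -3.1818, -1.6364)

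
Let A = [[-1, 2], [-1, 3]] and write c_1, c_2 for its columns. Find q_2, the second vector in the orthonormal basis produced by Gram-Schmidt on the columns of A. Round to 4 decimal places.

c_1 = (-1, -1); ‖c_1‖ = 1.4142, so q_1 = (-0.7071, -0.7071).
q_1·c_2 = (-0.7071)·2 + (-0.7071)·3 = -3.5355.
u_2 = c_2 + 3.5355·q_1 = (-0.5000, 0.5000).
‖u_2‖ = 0.7071, so q_2 = (-0.7071, 0.7071).

q_2 = (-0.7071, 0.7071)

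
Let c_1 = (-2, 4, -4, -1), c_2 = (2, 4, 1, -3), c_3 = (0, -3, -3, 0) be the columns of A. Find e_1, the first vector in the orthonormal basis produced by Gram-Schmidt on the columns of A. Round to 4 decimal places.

e_1 = c_1/‖c_1‖ = (-2, 4, -4, -1)/6.0828 = (-0.3288, 0.6576, -0.6576, -0.1644).

e_1 = (-0.3288, 0.6576, -0.6576, -0.1644)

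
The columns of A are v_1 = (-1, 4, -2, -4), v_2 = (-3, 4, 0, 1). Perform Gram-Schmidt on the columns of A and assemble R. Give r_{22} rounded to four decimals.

v_1 = (-1, 4, -2, -4); ‖v_1‖ = 6.0828, so e_1 = (-0.1644, 0.6576, -0.3288, -0.6576).
e_1·v_2 = (-0.1644)·(-3) + 0.6576·4 + (-0.3288)·0 + (-0.6576)·1 = 2.4660.
u_2 = v_2 − 2.4660·e_1 = (-2.5946, 2.3784, 0.8108, 2.6216).
r_{22} = ‖u_2‖ = 4.4631.

r_{22} = 4.4631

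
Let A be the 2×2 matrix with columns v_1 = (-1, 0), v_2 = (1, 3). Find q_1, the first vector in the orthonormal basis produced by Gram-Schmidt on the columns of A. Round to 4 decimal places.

q_1 = v_1/‖v_1‖ = (-1, 0)/1.0000 = (-1.0000, 0.0000).

q_1 = (-1.0000, 0.0000)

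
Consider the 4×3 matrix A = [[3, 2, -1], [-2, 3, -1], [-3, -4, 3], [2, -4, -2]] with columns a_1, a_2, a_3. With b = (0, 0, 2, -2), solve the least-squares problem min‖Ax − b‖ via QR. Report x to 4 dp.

e_1 = a_1/‖a_1‖ = (3, -2, -3, 2)/5.0990 = (0.5883, -0.3922, -0.5883, 0.3922).
r_{12} = e_1·a_2 = 0.7845.
u_2 = a_2 − 0.7845·e_1 = (1.5385, 3.3077, -3.5385, -4.3077).
‖u_2‖ = 6.6622, so e_2 = (0.2309, 0.4965, -0.5311, -0.6466).
r_{13} = e_1·a_3 = -2.7456; r_{23} = e_2·a_3 = -1.0276.
u_3 = a_3 + 2.7456·e_1 + 1.0276·e_2 = (0.8527, -1.5667, 0.8388, -1.5875).
‖u_3‖ = 2.5309, so e_3 = (0.3369, -0.6190, 0.3314, -0.6273).
Qᵀb = (-1.9612, 0.2309, 1.9174).
Back-substitute: x_3 = 1.9174/2.5309 = 0.7576.
x_2 = (0.2309 + 1.0276·0.7576)/6.6622 = 0.1515.
x_1 = (-1.9612 − 0.7845·0.1515 + 2.7456·0.7576)/5.0990 = 0.0000.

x = (0.0000, 0.1515, 0.7576)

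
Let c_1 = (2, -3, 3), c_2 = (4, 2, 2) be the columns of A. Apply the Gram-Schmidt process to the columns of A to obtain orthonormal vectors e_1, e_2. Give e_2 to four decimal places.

e_2 = (0.7126, 0.6730, 0.1980)

c_1 = (2, -3, 3); ‖c_1‖ = 4.6904, so e_1 = (0.4264, -0.6396, 0.6396).
e_1·c_2 = 0.4264·4 + (-0.6396)·2 + 0.6396·2 = 1.7056.
u_2 = c_2 − 1.7056·e_1 = (3.2727, 3.0909, 0.9091).
‖u_2‖ = 4.5925, so e_2 = (0.7126, 0.6730, 0.1980).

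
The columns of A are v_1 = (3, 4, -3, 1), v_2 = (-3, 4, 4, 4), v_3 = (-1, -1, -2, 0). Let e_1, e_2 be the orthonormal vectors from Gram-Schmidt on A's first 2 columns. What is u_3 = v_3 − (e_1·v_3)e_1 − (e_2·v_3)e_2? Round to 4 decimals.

u_3 = (-1.3761, -0.2337, -1.4654, 0.6670)

e_1 = v_1/‖v_1‖ = (3, 4, -3, 1)/5.9161 = (0.5071, 0.6761, -0.5071, 0.1690).
r_{12} = e_1·v_2 = -0.1690.
u_2 = v_2 + 0.1690·e_1 = (-2.9143, 4.1143, 3.9143, 4.0286).
‖u_2‖ = 7.5479, so e_2 = (-0.3861, 0.5451, 0.5186, 0.5337).
r_{13} = e_1·v_3 = -0.1690; r_{23} = e_2·v_3 = -1.1962.
u_3 = v_3 + 0.1690·e_1 + 1.1962·e_2 = (-1.3761, -0.2337, -1.4654, 0.6670).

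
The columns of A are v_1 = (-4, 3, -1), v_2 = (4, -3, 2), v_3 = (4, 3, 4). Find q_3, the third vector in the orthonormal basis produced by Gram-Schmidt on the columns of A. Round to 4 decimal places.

v_1 = (-4, 3, -1); ‖v_1‖ = 5.0990, so q_1 = (-0.7845, 0.5883, -0.1961).
q_1·v_2 = (-0.7845)·4 + 0.5883·(-3) + (-0.1961)·2 = -5.2951.
u_2 = v_2 + 5.2951·q_1 = (-0.1538, 0.1154, 0.9615).
‖u_2‖ = 0.9806, so q_2 = (-0.1569, 0.1177, 0.9806).
q_1·v_3 = (-0.7845)·4 + 0.5883·3 + (-0.1961)·4 = -2.1573; q_2·v_3 = (-0.1569)·4 + 0.1177·3 + 0.9806·4 = 3.6478.
u_3 = v_3 + 2.1573·q_1 − 3.6478·q_2 = (2.8800, 3.8400, 0.0000).
‖u_3‖ = 4.8000, so q_3 = (0.6000, 0.8000, 0.0000).

q_3 = (0.6000, 0.8000, 0.0000)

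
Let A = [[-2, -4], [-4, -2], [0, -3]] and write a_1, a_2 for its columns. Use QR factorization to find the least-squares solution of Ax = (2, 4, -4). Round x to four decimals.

a_1 = (-2, -4, 0); ‖a_1‖ = 4.4721, so e_1 = (-0.4472, -0.8944, 0.0000).
e_1·a_2 = (-0.4472)·(-4) + (-0.8944)·(-2) + 0.0000·(-3) = 3.5777.
u_2 = a_2 − 3.5777·e_1 = (-2.4000, 1.2000, -3.0000).
‖u_2‖ = 4.0249, so e_2 = (-0.5963, 0.2981, -0.7454).
Qᵀb = (-4.4721, 2.9814).
Back-substitute: x_2 = 2.9814/4.0249 = 0.7407.
x_1 = (-4.4721 − 3.5777·0.7407)/4.4721 = -1.5926.

x = (-1.5926, 0.7407)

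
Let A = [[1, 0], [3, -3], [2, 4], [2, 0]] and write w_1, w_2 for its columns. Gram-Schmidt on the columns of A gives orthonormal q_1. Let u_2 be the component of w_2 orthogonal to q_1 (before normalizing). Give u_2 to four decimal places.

w_1 = (1, 3, 2, 2); ‖w_1‖ = 4.2426, so q_1 = (0.2357, 0.7071, 0.4714, 0.4714).
q_1·w_2 = 0.2357·0 + 0.7071·(-3) + 0.4714·4 + 0.4714·0 = -0.2357.
u_2 = w_2 + 0.2357·q_1 = (0.0556, -2.8333, 4.1111, 0.1111).

u_2 = (0.0556, -2.8333, 4.1111, 0.1111)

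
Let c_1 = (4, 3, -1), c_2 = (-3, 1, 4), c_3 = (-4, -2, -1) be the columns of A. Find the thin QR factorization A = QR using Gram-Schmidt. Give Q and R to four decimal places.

Q = [[0.7845, -0.2265, -0.5774], [0.5883, 0.5661, 0.5774], [-0.1961, 0.7926, -0.5774]], R = [[5.0990, -2.5495, -4.1184], [0.0000, 4.4159, -1.0190], [0.0000, 0.0000, 1.7321]]

e_1 = c_1/‖c_1‖ = (4, 3, -1)/5.0990 = (0.7845, 0.5883, -0.1961).
r_{12} = e_1·c_2 = -2.5495.
u_2 = c_2 + 2.5495·e_1 = (-1.0000, 2.5000, 3.5000).
‖u_2‖ = 4.4159, so e_2 = (-0.2265, 0.5661, 0.7926).
r_{13} = e_1·c_3 = -4.1184; r_{23} = e_2·c_3 = -1.0190.
u_3 = c_3 + 4.1184·e_1 + 1.0190·e_2 = (-1.0000, 1.0000, -1.0000).
‖u_3‖ = 1.7321, so e_3 = (-0.5774, 0.5774, -0.5774).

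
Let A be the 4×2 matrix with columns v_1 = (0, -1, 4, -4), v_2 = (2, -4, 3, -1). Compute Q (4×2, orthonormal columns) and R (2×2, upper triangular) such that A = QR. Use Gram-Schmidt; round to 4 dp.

e_1 = v_1/‖v_1‖ = (0, -1, 4, -4)/5.7446 = (0.0000, -0.1741, 0.6963, -0.6963).
r_{12} = e_1·v_2 = 3.4816.
u_2 = v_2 − 3.4816·e_1 = (2.0000, -3.3939, 0.5758, 1.4242).
‖u_2‖ = 4.2283, so e_2 = (0.4730, -0.8027, 0.1362, 0.3368).

Q = [[0.0000, 0.4730], [-0.1741, -0.8027], [0.6963, 0.1362], [-0.6963, 0.3368]], R = [[5.7446, 3.4816], [0.0000, 4.2283]]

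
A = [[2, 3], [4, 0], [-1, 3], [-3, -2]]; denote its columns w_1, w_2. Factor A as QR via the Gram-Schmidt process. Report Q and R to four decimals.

Q = [[0.3651, 0.5463], [0.7303, -0.2732], [-0.1826, 0.7512], [-0.5477, -0.2504]], R = [[5.4772, 1.6432], [0.0000, 4.3932]]

w_1 = (2, 4, -1, -3); ‖w_1‖ = 5.4772, so q_1 = (0.3651, 0.7303, -0.1826, -0.5477).
q_1·w_2 = 0.3651·3 + 0.7303·0 + (-0.1826)·3 + (-0.5477)·(-2) = 1.6432.
u_2 = w_2 − 1.6432·q_1 = (2.4000, -1.2000, 3.3000, -1.1000).
‖u_2‖ = 4.3932, so q_2 = (0.5463, -0.2732, 0.7512, -0.2504).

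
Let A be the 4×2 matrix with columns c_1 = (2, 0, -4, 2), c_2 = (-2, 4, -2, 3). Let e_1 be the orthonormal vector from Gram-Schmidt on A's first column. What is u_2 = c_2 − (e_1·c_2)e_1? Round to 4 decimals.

c_1 = (2, 0, -4, 2); ‖c_1‖ = 4.8990, so e_1 = (0.4082, 0.0000, -0.8165, 0.4082).
e_1·c_2 = 0.4082·(-2) + 0.0000·4 + (-0.8165)·(-2) + 0.4082·3 = 2.0412.
u_2 = c_2 − 2.0412·e_1 = (-2.8333, 4.0000, -0.3333, 2.1667).

u_2 = (-2.8333, 4.0000, -0.3333, 2.1667)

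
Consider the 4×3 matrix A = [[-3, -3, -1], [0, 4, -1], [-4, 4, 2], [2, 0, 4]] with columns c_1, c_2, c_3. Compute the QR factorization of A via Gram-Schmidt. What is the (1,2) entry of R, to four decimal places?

r_{12} = -1.2999

c_1 = (-3, 0, -4, 2); ‖c_1‖ = 5.3852, so e_1 = (-0.5571, 0.0000, -0.7428, 0.3714).
r_{12} = e_1·c_2 = -1.2999.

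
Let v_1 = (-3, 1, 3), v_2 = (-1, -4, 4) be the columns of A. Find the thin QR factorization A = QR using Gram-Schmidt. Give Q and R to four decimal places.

v_1 = (-3, 1, 3); ‖v_1‖ = 4.3589, so q_1 = (-0.6882, 0.2294, 0.6882).
q_1·v_2 = (-0.6882)·(-1) + 0.2294·(-4) + 0.6882·4 = 2.5236.
u_2 = v_2 − 2.5236·q_1 = (0.7368, -4.5789, 2.2632).
‖u_2‖ = 5.1606, so q_2 = (0.1428, -0.8873, 0.4385).

Q = [[-0.6882, 0.1428], [0.2294, -0.8873], [0.6882, 0.4385]], R = [[4.3589, 2.5236], [0.0000, 5.1606]]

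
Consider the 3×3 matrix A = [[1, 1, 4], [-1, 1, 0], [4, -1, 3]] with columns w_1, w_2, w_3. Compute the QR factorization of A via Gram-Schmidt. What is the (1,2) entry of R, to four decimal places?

r_{12} = -0.9428

e_1 = w_1/‖w_1‖ = (1, -1, 4)/4.2426 = (0.2357, -0.2357, 0.9428).
r_{12} = e_1·w_2 = -0.9428.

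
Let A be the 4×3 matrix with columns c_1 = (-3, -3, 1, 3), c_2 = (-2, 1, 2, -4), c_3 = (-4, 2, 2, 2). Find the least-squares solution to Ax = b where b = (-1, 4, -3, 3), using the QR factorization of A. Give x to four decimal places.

c_1 = (-3, -3, 1, 3); ‖c_1‖ = 5.2915, so q_1 = (-0.5669, -0.5669, 0.1890, 0.5669).
q_1·c_2 = (-0.5669)·(-2) + (-0.5669)·1 + 0.1890·2 + 0.5669·(-4) = -1.3229.
u_2 = c_2 + 1.3229·q_1 = (-2.7500, 0.2500, 2.2500, -3.2500).
‖u_2‖ = 4.8218, so q_2 = (-0.5703, 0.0518, 0.4666, -0.6740).
q_1·c_3 = (-0.5669)·(-4) + (-0.5669)·2 + 0.1890·2 + 0.5669·2 = 2.6458; q_2·c_3 = (-0.5703)·(-4) + 0.0518·2 + 0.4666·2 + (-0.6740)·2 = 1.9702.
u_3 = c_3 − 2.6458·q_1 − 1.9702·q_2 = (-1.3763, 3.3978, 0.5806, 1.8280).
‖u_3‖ = 4.1374, so q_3 = (-0.3327, 0.8212, 0.1403, 0.4418).
Qᵀb = (-0.5669, -2.6442, 4.5221).
Back-substitute: x_3 = 4.5221/4.1374 = 1.0930.
x_2 = (-2.6442 − 1.9702·1.0930)/4.8218 = -0.9950.
x_1 = (-0.5669 + 1.3229·(-0.9950) − 2.6458·1.0930)/5.2915 = -0.9024.

x = (-0.9024, -0.9950, 1.0930)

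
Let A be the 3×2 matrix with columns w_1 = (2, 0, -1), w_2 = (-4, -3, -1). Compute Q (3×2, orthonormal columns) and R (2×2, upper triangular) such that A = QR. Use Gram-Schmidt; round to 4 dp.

Q = [[0.8944, -0.2981], [0.0000, -0.7454], [-0.4472, -0.5963]], R = [[2.2361, -3.1305], [0.0000, 4.0249]]

w_1 = (2, 0, -1); ‖w_1‖ = 2.2361, so q_1 = (0.8944, 0.0000, -0.4472).
q_1·w_2 = 0.8944·(-4) + 0.0000·(-3) + (-0.4472)·(-1) = -3.1305.
u_2 = w_2 + 3.1305·q_1 = (-1.2000, -3.0000, -2.4000).
‖u_2‖ = 4.0249, so q_2 = (-0.2981, -0.7454, -0.5963).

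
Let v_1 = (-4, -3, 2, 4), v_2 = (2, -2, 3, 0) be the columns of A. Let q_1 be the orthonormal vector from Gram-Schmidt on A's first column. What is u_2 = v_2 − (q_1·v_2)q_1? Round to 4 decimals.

v_1 = (-4, -3, 2, 4); ‖v_1‖ = 6.7082, so q_1 = (-0.5963, -0.4472, 0.2981, 0.5963).
q_1·v_2 = (-0.5963)·2 + (-0.4472)·(-2) + 0.2981·3 + 0.5963·0 = 0.5963.
u_2 = v_2 − 0.5963·q_1 = (2.3556, -1.7333, 2.8222, -0.3556).

u_2 = (2.3556, -1.7333, 2.8222, -0.3556)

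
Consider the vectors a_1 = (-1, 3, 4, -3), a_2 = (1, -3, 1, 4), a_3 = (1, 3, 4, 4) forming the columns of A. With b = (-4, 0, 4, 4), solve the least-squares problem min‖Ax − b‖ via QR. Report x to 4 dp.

x = (0.6015, 0.8862, 0.2416)

a_1 = (-1, 3, 4, -3); ‖a_1‖ = 5.9161, so e_1 = (-0.1690, 0.5071, 0.6761, -0.5071).
e_1·a_2 = (-0.1690)·1 + 0.5071·(-3) + 0.6761·1 + (-0.5071)·4 = -3.0426.
u_2 = a_2 + 3.0426·e_1 = (0.4857, -1.4571, 3.0571, 2.4571).
‖u_2‖ = 4.2122, so e_2 = (0.1153, -0.3459, 0.7258, 0.5833).
e_1·a_3 = (-0.1690)·1 + 0.5071·3 + 0.6761·4 + (-0.5071)·4 = 2.0284; e_2·a_3 = 0.1153·1 + (-0.3459)·3 + 0.7258·4 + 0.5833·4 = 4.3140.
u_3 = a_3 − 2.0284·e_1 − 4.3140·e_2 = (0.8454, 3.4638, -0.5024, 2.5121).
‖u_3‖ = 4.3904, so e_3 = (0.1926, 0.7889, -0.1144, 0.5722).
Qᵀb = (1.3522, 4.7752, 1.0607).
Back-substitute: x_3 = 1.0607/4.3904 = 0.2416.
x_2 = (4.7752 − 4.3140·0.2416)/4.2122 = 0.8862.
x_1 = (1.3522 + 3.0426·0.8862 − 2.0284·0.2416)/5.9161 = 0.6015.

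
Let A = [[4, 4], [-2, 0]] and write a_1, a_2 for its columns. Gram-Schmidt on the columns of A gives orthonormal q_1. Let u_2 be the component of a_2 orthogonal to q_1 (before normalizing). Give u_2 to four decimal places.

u_2 = (0.8000, 1.6000)

q_1 = a_1/‖a_1‖ = (4, -2)/4.4721 = (0.8944, -0.4472).
r_{12} = q_1·a_2 = 3.5777.
u_2 = a_2 − 3.5777·q_1 = (0.8000, 1.6000).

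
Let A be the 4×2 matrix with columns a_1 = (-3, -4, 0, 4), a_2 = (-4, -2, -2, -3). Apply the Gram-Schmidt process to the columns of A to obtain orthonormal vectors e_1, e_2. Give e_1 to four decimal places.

e_1 = a_1/‖a_1‖ = (-3, -4, 0, 4)/6.4031 = (-0.4685, -0.6247, 0.0000, 0.6247).

e_1 = (-0.4685, -0.6247, 0.0000, 0.6247)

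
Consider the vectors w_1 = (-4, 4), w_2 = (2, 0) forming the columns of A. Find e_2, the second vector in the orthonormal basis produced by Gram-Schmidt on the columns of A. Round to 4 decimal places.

e_2 = (0.7071, 0.7071)

w_1 = (-4, 4); ‖w_1‖ = 5.6569, so e_1 = (-0.7071, 0.7071).
e_1·w_2 = (-0.7071)·2 + 0.7071·0 = -1.4142.
u_2 = w_2 + 1.4142·e_1 = (1.0000, 1.0000).
‖u_2‖ = 1.4142, so e_2 = (0.7071, 0.7071).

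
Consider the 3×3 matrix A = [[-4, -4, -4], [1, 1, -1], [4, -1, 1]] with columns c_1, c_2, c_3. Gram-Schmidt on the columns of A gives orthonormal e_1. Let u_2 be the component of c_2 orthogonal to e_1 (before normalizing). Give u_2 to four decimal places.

c_1 = (-4, 1, 4); ‖c_1‖ = 5.7446, so e_1 = (-0.6963, 0.1741, 0.6963).
e_1·c_2 = (-0.6963)·(-4) + 0.1741·1 + 0.6963·(-1) = 2.2630.
u_2 = c_2 − 2.2630·e_1 = (-2.4242, 0.6061, -2.5758).

u_2 = (-2.4242, 0.6061, -2.5758)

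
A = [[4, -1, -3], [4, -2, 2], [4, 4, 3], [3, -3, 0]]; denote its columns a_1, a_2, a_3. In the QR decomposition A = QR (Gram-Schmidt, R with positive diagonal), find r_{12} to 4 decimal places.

r_{12} = -0.6623

q_1 = a_1/‖a_1‖ = (4, 4, 4, 3)/7.5498 = (0.5298, 0.5298, 0.5298, 0.3974).
r_{12} = q_1·a_2 = -0.6623.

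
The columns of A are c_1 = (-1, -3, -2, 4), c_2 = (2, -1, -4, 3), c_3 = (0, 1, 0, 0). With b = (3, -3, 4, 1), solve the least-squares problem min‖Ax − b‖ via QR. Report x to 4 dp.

c_1 = (-1, -3, -2, 4); ‖c_1‖ = 5.4772, so q_1 = (-0.1826, -0.5477, -0.3651, 0.7303).
q_1·c_2 = (-0.1826)·2 + (-0.5477)·(-1) + (-0.3651)·(-4) + 0.7303·3 = 3.8341.
u_2 = c_2 − 3.8341·q_1 = (2.7000, 1.1000, -2.6000, 0.2000).
‖u_2‖ = 3.9115, so q_2 = (0.6903, 0.2812, -0.6647, 0.0511).
q_1·c_3 = (-0.1826)·0 + (-0.5477)·1 + (-0.3651)·0 + 0.7303·0 = -0.5477; q_2·c_3 = 0.6903·0 + 0.2812·1 + (-0.6647)·0 + 0.0511·0 = 0.2812.
u_3 = c_3 + 0.5477·q_1 − 0.2812·q_2 = (-0.2941, 0.6209, -0.0131, 0.3856).
‖u_3‖ = 0.7880, so q_3 = (-0.3733, 0.7880, -0.0166, 0.4894).
Qᵀb = (0.3651, -1.3805, -3.0607).
Back-substitute: x_3 = -3.0607/0.7880 = -3.8842.
x_2 = (-1.3805 − 0.2812·(-3.8842))/3.9115 = -0.0737.
x_1 = (0.3651 − 3.8341·(-0.0737) + 0.5477·(-3.8842))/5.4772 = -0.2702.

x = (-0.2702, -0.0737, -3.8842)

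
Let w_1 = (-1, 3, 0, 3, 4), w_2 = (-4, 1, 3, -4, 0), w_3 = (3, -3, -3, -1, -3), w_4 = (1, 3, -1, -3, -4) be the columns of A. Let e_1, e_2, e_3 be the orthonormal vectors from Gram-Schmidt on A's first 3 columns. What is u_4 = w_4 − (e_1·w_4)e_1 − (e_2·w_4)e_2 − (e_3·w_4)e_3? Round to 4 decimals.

u_4 = (1.2193, 4.1410, -0.2872, -0.3995, -2.5013)

w_1 = (-1, 3, 0, 3, 4); ‖w_1‖ = 5.9161, so e_1 = (-0.1690, 0.5071, 0.0000, 0.5071, 0.6761).
e_1·w_2 = (-0.1690)·(-4) + 0.5071·1 + 0.0000·3 + 0.5071·(-4) + 0.6761·0 = -0.8452.
u_2 = w_2 + 0.8452·e_1 = (-4.1429, 1.4286, 3.0000, -3.5714, 0.5714).
‖u_2‖ = 6.4254, so e_2 = (-0.6448, 0.2223, 0.4669, -0.5558, 0.0889).
e_1·w_3 = (-0.1690)·3 + 0.5071·(-3) + 0.0000·(-3) + 0.5071·(-1) + 0.6761·(-3) = -4.5638; e_2·w_3 = (-0.6448)·3 + 0.2223·(-3) + 0.4669·(-3) + (-0.5558)·(-1) + 0.0889·(-3) = -3.7129.
u_3 = w_3 + 4.5638·e_1 + 3.7129·e_2 = (-0.1654, 0.1398, -1.2664, -0.7495, 0.4159).
‖u_3‖ = 1.5445, so e_3 = (-0.1071, 0.0905, -0.8200, -0.4853, 0.2693).
e_1·w_4 = (-0.1690)·1 + 0.5071·3 + 0.0000·(-1) + 0.5071·(-3) + 0.6761·(-4) = -2.8735; e_2·w_4 = (-0.6448)·1 + 0.2223·3 + 0.4669·(-1) + (-0.5558)·(-3) + 0.0889·(-4) = 0.8671; e_3·w_4 = (-0.1071)·1 + 0.0905·3 + (-0.8200)·(-1) + (-0.4853)·(-3) + 0.2693·(-4) = 1.3630.
u_4 = w_4 + 2.8735·e_1 − 0.8671·e_2 − 1.3630·e_3 = (1.2193, 4.1410, -0.2872, -0.3995, -2.5013).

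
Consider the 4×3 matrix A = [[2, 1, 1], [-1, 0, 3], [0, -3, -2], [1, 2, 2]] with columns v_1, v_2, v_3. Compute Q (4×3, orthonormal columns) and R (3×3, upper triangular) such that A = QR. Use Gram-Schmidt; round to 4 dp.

v_1 = (2, -1, 0, 1); ‖v_1‖ = 2.4495, so e_1 = (0.8165, -0.4082, 0.0000, 0.4082).
e_1·v_2 = 0.8165·1 + (-0.4082)·0 + 0.0000·(-3) + 0.4082·2 = 1.6330.
u_2 = v_2 − 1.6330·e_1 = (-0.3333, 0.6667, -3.0000, 1.3333).
‖u_2‖ = 3.3665, so e_2 = (-0.0990, 0.1980, -0.8911, 0.3961).
e_1·v_3 = 0.8165·1 + (-0.4082)·3 + 0.0000·(-2) + 0.4082·2 = 0.4082; e_2·v_3 = (-0.0990)·1 + 0.1980·3 + (-0.8911)·(-2) + 0.3961·2 = 3.0695.
u_3 = v_3 − 0.4082·e_1 − 3.0695·e_2 = (0.9706, 2.5588, 0.7353, 0.6176).
‖u_3‖ = 2.9003, so e_3 = (0.3347, 0.8823, 0.2535, 0.2130).

Q = [[0.8165, -0.0990, 0.3347], [-0.4082, 0.1980, 0.8823], [0.0000, -0.8911, 0.2535], [0.4082, 0.3961, 0.2130]], R = [[2.4495, 1.6330, 0.4082], [0.0000, 3.3665, 3.0695], [0.0000, 0.0000, 2.9003]]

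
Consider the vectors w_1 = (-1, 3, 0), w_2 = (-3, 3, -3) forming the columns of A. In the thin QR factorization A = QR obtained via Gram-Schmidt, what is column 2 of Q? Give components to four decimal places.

w_1 = (-1, 3, 0); ‖w_1‖ = 3.1623, so q_1 = (-0.3162, 0.9487, 0.0000).
q_1·w_2 = (-0.3162)·(-3) + 0.9487·3 + 0.0000·(-3) = 3.7947.
u_2 = w_2 − 3.7947·q_1 = (-1.8000, -0.6000, -3.0000).
‖u_2‖ = 3.5496, so q_2 = (-0.5071, -0.1690, -0.8452).

q_2 = (-0.5071, -0.1690, -0.8452)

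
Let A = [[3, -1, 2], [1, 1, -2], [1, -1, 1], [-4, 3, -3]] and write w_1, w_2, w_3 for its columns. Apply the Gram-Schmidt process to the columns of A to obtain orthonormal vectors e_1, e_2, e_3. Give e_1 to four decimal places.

e_1 = (0.5774, 0.1925, 0.1925, -0.7698)

w_1 = (3, 1, 1, -4); ‖w_1‖ = 5.1962, so e_1 = (0.5774, 0.1925, 0.1925, -0.7698).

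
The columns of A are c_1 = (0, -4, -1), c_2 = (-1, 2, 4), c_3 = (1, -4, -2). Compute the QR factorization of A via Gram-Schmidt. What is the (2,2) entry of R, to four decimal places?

r_{22} = 3.5397

c_1 = (0, -4, -1); ‖c_1‖ = 4.1231, so e_1 = (0.0000, -0.9701, -0.2425).
e_1·c_2 = 0.0000·(-1) + (-0.9701)·2 + (-0.2425)·4 = -2.9104.
u_2 = c_2 + 2.9104·e_1 = (-1.0000, -0.8235, 3.2941).
r_{22} = ‖u_2‖ = 3.5397.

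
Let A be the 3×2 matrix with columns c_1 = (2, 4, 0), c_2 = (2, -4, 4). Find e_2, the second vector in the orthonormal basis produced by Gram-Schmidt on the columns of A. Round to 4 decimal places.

e_2 = (0.5963, -0.2981, 0.7454)

e_1 = c_1/‖c_1‖ = (2, 4, 0)/4.4721 = (0.4472, 0.8944, 0.0000).
r_{12} = e_1·c_2 = -2.6833.
u_2 = c_2 + 2.6833·e_1 = (3.2000, -1.6000, 4.0000).
‖u_2‖ = 5.3666, so e_2 = (0.5963, -0.2981, 0.7454).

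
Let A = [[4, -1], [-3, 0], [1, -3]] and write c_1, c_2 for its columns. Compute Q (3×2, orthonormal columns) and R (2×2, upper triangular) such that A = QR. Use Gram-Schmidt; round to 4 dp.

c_1 = (4, -3, 1); ‖c_1‖ = 5.0990, so q_1 = (0.7845, -0.5883, 0.1961).
q_1·c_2 = 0.7845·(-1) + (-0.5883)·0 + 0.1961·(-3) = -1.3728.
u_2 = c_2 + 1.3728·q_1 = (0.0769, -0.8077, -2.7308).
‖u_2‖ = 2.8488, so q_2 = (0.0270, -0.2835, -0.9586).

Q = [[0.7845, 0.0270], [-0.5883, -0.2835], [0.1961, -0.9586]], R = [[5.0990, -1.3728], [0.0000, 2.8488]]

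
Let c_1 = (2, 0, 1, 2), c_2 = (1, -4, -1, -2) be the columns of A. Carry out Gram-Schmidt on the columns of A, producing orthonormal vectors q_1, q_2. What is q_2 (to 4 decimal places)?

c_1 = (2, 0, 1, 2); ‖c_1‖ = 3.0000, so q_1 = (0.6667, 0.0000, 0.3333, 0.6667).
q_1·c_2 = 0.6667·1 + 0.0000·(-4) + 0.3333·(-1) + 0.6667·(-2) = -1.0000.
u_2 = c_2 + 1.0000·q_1 = (1.6667, -4.0000, -0.6667, -1.3333).
‖u_2‖ = 4.5826, so q_2 = (0.3637, -0.8729, -0.1455, -0.2910).

q_2 = (0.3637, -0.8729, -0.1455, -0.2910)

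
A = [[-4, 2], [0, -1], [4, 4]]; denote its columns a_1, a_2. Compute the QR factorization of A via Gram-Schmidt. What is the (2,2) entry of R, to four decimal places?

r_{22} = 4.3589

a_1 = (-4, 0, 4); ‖a_1‖ = 5.6569, so q_1 = (-0.7071, 0.0000, 0.7071).
q_1·a_2 = (-0.7071)·2 + 0.0000·(-1) + 0.7071·4 = 1.4142.
u_2 = a_2 − 1.4142·q_1 = (3.0000, -1.0000, 3.0000).
r_{22} = ‖u_2‖ = 4.3589.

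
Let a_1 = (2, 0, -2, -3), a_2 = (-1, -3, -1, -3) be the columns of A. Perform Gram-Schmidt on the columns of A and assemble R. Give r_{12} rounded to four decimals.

r_{12} = 2.1828

a_1 = (2, 0, -2, -3); ‖a_1‖ = 4.1231, so q_1 = (0.4851, 0.0000, -0.4851, -0.7276).
r_{12} = q_1·a_2 = 2.1828.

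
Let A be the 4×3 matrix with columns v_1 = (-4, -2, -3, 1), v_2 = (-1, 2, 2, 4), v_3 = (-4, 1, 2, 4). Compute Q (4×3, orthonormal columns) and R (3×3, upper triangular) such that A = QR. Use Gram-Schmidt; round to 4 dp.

v_1 = (-4, -2, -3, 1); ‖v_1‖ = 5.4772, so e_1 = (-0.7303, -0.3651, -0.5477, 0.1826).
e_1·v_2 = (-0.7303)·(-1) + (-0.3651)·2 + (-0.5477)·2 + 0.1826·4 = -0.3651.
u_2 = v_2 + 0.3651·e_1 = (-1.2667, 1.8667, 1.8000, 4.0667).
‖u_2‖ = 4.9866, so e_2 = (-0.2540, 0.3743, 0.3610, 0.8155).
e_1·v_3 = (-0.7303)·(-4) + (-0.3651)·1 + (-0.5477)·2 + 0.1826·4 = 2.1909; e_2·v_3 = (-0.2540)·(-4) + 0.3743·1 + 0.3610·2 + 0.8155·4 = 5.3744.
u_3 = v_3 − 2.1909·e_1 − 5.3744·e_2 = (-1.0349, -0.2118, 1.2601, -0.7828).
‖u_3‖ = 1.8211, so e_3 = (-0.5683, -0.1163, 0.6919, -0.4299).

Q = [[-0.7303, -0.2540, -0.5683], [-0.3651, 0.3743, -0.1163], [-0.5477, 0.3610, 0.6919], [0.1826, 0.8155, -0.4299]], R = [[5.4772, -0.3651, 2.1909], [0.0000, 4.9866, 5.3744], [0.0000, 0.0000, 1.8211]]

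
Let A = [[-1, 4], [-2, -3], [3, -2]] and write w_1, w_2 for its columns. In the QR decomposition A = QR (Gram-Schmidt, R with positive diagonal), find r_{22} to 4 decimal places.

r_{22} = 5.2780

w_1 = (-1, -2, 3); ‖w_1‖ = 3.7417, so q_1 = (-0.2673, -0.5345, 0.8018).
q_1·w_2 = (-0.2673)·4 + (-0.5345)·(-3) + 0.8018·(-2) = -1.0690.
u_2 = w_2 + 1.0690·q_1 = (3.7143, -3.5714, -1.1429).
r_{22} = ‖u_2‖ = 5.2780.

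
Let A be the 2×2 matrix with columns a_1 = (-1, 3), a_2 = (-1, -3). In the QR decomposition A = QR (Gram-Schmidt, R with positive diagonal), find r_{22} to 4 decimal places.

q_1 = a_1/‖a_1‖ = (-1, 3)/3.1623 = (-0.3162, 0.9487).
r_{12} = q_1·a_2 = -2.5298.
u_2 = a_2 + 2.5298·q_1 = (-1.8000, -0.6000).
r_{22} = ‖u_2‖ = 1.8974.

r_{22} = 1.8974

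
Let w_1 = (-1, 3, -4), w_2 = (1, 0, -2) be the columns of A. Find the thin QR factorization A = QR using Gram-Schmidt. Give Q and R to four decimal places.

q_1 = w_1/‖w_1‖ = (-1, 3, -4)/5.0990 = (-0.1961, 0.5883, -0.7845).
r_{12} = q_1·w_2 = 1.3728.
u_2 = w_2 − 1.3728·q_1 = (1.2692, -0.8077, -0.9231).
‖u_2‖ = 1.7650, so q_2 = (0.7191, -0.4576, -0.5230).

Q = [[-0.1961, 0.7191], [0.5883, -0.4576], [-0.7845, -0.5230]], R = [[5.0990, 1.3728], [0.0000, 1.7650]]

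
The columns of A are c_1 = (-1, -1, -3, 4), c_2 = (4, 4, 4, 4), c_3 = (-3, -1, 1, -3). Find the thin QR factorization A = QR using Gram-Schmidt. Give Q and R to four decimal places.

Q = [[-0.1925, 0.4837, -0.8147], [-0.1925, 0.4837, 0.0658], [-0.5774, 0.4465, 0.5349], [0.7698, 0.5768, 0.2140]], R = [[5.1962, -0.7698, -2.1170], [0.0000, 7.9629, -3.2186], [0.0000, 0.0000, 2.2713]]

c_1 = (-1, -1, -3, 4); ‖c_1‖ = 5.1962, so e_1 = (-0.1925, -0.1925, -0.5774, 0.7698).
e_1·c_2 = (-0.1925)·4 + (-0.1925)·4 + (-0.5774)·4 + 0.7698·4 = -0.7698.
u_2 = c_2 + 0.7698·e_1 = (3.8519, 3.8519, 3.5556, 4.5926).
‖u_2‖ = 7.9629, so e_2 = (0.4837, 0.4837, 0.4465, 0.5768).
e_1·c_3 = (-0.1925)·(-3) + (-0.1925)·(-1) + (-0.5774)·1 + 0.7698·(-3) = -2.1170; e_2·c_3 = 0.4837·(-3) + 0.4837·(-1) + 0.4465·1 + 0.5768·(-3) = -3.2186.
u_3 = c_3 + 2.1170·e_1 + 3.2186·e_2 = (-1.8505, 0.1495, 1.2150, 0.4860).
‖u_3‖ = 2.2713, so e_3 = (-0.8147, 0.0658, 0.5349, 0.2140).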